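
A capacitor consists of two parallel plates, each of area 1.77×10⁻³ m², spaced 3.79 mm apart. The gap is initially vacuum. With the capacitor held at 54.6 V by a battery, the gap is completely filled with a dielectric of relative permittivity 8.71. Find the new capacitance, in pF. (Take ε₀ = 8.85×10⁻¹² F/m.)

Initially C₁ = ε₀A/d = 8.85×10⁻¹² × 1.77×10⁻³ / 3.79×10⁻³ = 4.13×10⁻¹² F.
C = κε₀A/d scales with κ, so C₂/C₁ = κ = 8.71.
C₂ = 8.71 × 4.13×10⁻¹² = 3.60×10⁻¹¹ F.

C ≈ 36.0 pF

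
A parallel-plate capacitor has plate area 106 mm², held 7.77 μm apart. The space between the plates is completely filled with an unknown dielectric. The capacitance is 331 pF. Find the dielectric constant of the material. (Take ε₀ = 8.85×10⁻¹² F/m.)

A = 106 mm² = 1.06×10⁻⁴ m².
κ = Cd/(ε₀A) = 3.31×10⁻¹⁰ × 7.77×10⁻⁶ / (8.85×10⁻¹² × 1.06×10⁻⁴) = 2.74.

κ ≈ 2.74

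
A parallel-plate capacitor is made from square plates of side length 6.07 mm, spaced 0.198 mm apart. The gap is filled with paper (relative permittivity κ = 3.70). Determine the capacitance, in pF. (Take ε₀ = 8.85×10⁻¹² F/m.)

A = (6.07 mm)² = 3.68×10⁻⁵ m².
C = κε₀A/d = 3.70 × 8.85×10⁻¹² × 3.68×10⁻⁵ / 1.98×10⁻⁴ = 6.09×10⁻¹² F.

C ≈ 6.09 pF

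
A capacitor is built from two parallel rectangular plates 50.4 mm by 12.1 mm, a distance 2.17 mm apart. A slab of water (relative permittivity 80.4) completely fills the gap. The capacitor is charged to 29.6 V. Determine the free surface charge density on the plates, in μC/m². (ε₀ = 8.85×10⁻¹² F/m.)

σ ≈ 9.71 μC/m²

A = 50.4 × 12.1 mm² = 6.10×10⁻⁴ m².
C = κε₀A/d = 80.4 × 8.85×10⁻¹² × 6.10×10⁻⁴ / 2.17×10⁻³ = 2.00×10⁻¹⁰ F.
σ = Q/A = CV/A = 2.00×10⁻¹⁰ × 29.6 / 6.10×10⁻⁴ = 9.71×10⁻⁶ C/m².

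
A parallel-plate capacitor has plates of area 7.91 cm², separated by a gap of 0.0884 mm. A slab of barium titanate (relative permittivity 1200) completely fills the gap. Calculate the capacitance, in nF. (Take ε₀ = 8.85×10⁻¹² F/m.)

C ≈ 95.0 nF

A = 7.91 cm² = 7.91×10⁻⁴ m².
C = κε₀A/d = 1200 × 8.85×10⁻¹² × 7.91×10⁻⁴ / 8.84×10⁻⁵ = 9.50×10⁻⁸ F.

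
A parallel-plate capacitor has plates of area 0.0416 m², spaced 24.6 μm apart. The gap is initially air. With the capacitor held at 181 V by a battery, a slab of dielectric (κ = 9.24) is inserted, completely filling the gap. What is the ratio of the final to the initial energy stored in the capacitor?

Battery connected ⇒ V is held fixed.
C₂ = 9.24 C₁ and U = ½CV², so U₂/U₁ = C₂/C₁ = 9.24.

9.24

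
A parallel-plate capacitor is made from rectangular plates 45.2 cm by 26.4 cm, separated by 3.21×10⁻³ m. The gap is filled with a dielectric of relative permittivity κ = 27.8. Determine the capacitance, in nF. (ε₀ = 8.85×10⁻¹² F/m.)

C ≈ 9.15 nF

A = 45.2 × 26.4 cm² = 0.119 m².
C = κε₀A/d = 27.8 × 8.85×10⁻¹² × 0.119 / 3.21×10⁻³ = 9.15×10⁻⁹ F.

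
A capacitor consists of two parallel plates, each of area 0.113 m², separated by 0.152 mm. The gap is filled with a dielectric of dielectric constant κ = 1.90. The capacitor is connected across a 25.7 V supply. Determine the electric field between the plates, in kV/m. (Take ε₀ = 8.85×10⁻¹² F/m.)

E ≈ 169 kV/m

E = V/d = 25.7 / 1.52×10⁻⁴ = 1.69×10⁵ V/m.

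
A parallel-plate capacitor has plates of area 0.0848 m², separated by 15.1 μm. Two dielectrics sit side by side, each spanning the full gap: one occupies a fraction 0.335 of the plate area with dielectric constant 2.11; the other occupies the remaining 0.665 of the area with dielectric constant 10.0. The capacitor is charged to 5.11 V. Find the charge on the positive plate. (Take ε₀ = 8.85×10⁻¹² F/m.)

Side-by-side slabs ⇒ two capacitors in parallel, each spanning the full gap.
C₁ = κ₁ε₀A₁/d = 2.11 × 8.85×10⁻¹² × 2.84×10⁻² / 1.51×10⁻⁵ = 3.51×10⁻⁸ F.
C₂ = κ₂ε₀A₂/d = 10.0 × 8.85×10⁻¹² × 5.64×10⁻² / 1.51×10⁻⁵ = 3.31×10⁻⁷ F.
C = C₁ + C₂ = 3.66×10⁻⁷ F.
Q = CV = 3.66×10⁻⁷ × 5.11 = 1.87×10⁻⁶ C.

Q ≈ 1.87 μC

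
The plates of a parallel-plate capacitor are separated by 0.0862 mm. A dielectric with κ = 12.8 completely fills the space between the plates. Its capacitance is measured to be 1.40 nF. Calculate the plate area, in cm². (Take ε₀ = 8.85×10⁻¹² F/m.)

A ≈ 10.7 cm²

A = Cd/(κε₀) = 1.40×10⁻⁹ × 8.62×10⁻⁵ / (12.8 × 8.85×10⁻¹²) = 1.07×10⁻³ m².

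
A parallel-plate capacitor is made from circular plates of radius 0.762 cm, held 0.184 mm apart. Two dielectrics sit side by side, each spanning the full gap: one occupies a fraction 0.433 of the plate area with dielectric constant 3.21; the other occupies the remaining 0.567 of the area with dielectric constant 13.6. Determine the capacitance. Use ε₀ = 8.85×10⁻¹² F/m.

79.9 pF

A = π(0.762 cm)² = 1.82×10⁻⁴ m².
Side-by-side slabs ⇒ two capacitors in parallel, each spanning the full gap.
C₁ = κ₁ε₀A₁/d = 3.21 × 8.85×10⁻¹² × 7.90×10⁻⁵ / 1.84×10⁻⁴ = 1.22×10⁻¹¹ F.
C₂ = κ₂ε₀A₂/d = 13.6 × 8.85×10⁻¹² × 1.03×10⁻⁴ / 1.84×10⁻⁴ = 6.77×10⁻¹¹ F.
C = C₁ + C₂ = 7.99×10⁻¹¹ F.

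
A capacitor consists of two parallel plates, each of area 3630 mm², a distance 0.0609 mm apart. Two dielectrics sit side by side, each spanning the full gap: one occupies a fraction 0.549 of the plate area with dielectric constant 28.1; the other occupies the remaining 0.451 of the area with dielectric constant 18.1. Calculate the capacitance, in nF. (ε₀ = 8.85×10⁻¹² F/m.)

12.4 nF

A = 3630 mm² = 3.63×10⁻³ m².
Side-by-side slabs ⇒ two capacitors in parallel, each spanning the full gap.
C₁ = κ₁ε₀A₁/d = 28.1 × 8.85×10⁻¹² × 1.99×10⁻³ / 6.09×10⁻⁵ = 8.14×10⁻⁹ F.
C₂ = κ₂ε₀A₂/d = 18.1 × 8.85×10⁻¹² × 1.64×10⁻³ / 6.09×10⁻⁵ = 4.31×10⁻⁹ F.
C = C₁ + C₂ = 1.24×10⁻⁸ F.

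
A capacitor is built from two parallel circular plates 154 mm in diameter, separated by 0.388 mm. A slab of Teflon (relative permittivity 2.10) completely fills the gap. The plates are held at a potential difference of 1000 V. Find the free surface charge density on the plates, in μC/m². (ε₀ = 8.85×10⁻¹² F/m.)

σ ≈ 47.9 μC/m²

A = π(154/2 mm)² = 1.86×10⁻² m².
C = κε₀A/d = 2.10 × 8.85×10⁻¹² × 1.86×10⁻² / 3.88×10⁻⁴ = 8.92×10⁻¹⁰ F.
σ = Q/A = CV/A = 8.92×10⁻¹⁰ × 1000 / 1.86×10⁻² = 4.79×10⁻⁵ C/m².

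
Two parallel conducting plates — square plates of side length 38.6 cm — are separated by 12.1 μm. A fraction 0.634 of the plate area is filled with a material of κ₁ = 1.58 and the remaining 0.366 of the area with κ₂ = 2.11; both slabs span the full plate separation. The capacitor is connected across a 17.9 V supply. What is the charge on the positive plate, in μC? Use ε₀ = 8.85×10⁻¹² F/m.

Q ≈ 3.46 μC

A = (38.6 cm)² = 0.149 m².
Side-by-side slabs ⇒ two capacitors in parallel, each spanning the full gap.
C₁ = κ₁ε₀A₁/d = 1.58 × 8.85×10⁻¹² × 9.45×10⁻² / 1.21×10⁻⁵ = 1.09×10⁻⁷ F.
C₂ = κ₂ε₀A₂/d = 2.11 × 8.85×10⁻¹² × 5.45×10⁻² / 1.21×10⁻⁵ = 8.42×10⁻⁸ F.
C = C₁ + C₂ = 1.93×10⁻⁷ F.
Q = CV = 1.93×10⁻⁷ × 17.9 = 3.46×10⁻⁶ C.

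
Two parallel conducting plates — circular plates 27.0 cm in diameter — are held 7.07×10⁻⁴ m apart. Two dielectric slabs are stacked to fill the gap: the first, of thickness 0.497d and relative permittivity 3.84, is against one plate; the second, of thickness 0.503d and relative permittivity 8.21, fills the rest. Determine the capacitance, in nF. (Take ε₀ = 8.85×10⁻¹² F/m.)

A = π(27.0/2 cm)² = 5.73×10⁻² m².
Stacked slabs ⇒ two capacitors in series, each with the full plate area.
C₁ = κ₁ε₀A/d₁ = 3.84 × 8.85×10⁻¹² × 5.73×10⁻² / 3.51×10⁻⁴ = 5.54×10⁻⁹ F.
C₂ = κ₂ε₀A/d₂ = 8.21 × 8.85×10⁻¹² × 5.73×10⁻² / 3.56×10⁻⁴ = 1.17×10⁻⁸ F.
C = (1/C₁ + 1/C₂)⁻¹ = 3.76×10⁻⁹ F.

3.76 nF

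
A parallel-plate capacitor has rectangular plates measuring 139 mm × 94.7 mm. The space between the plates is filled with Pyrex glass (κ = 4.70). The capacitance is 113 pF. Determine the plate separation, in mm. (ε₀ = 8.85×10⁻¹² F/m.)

A = 139 × 94.7 mm² = 1.32×10⁻² m².
d = κε₀A/C = 4.70 × 8.85×10⁻¹² × 1.32×10⁻² / 1.13×10⁻¹⁰ = 4.85×10⁻³ m.

d ≈ 4.85 mm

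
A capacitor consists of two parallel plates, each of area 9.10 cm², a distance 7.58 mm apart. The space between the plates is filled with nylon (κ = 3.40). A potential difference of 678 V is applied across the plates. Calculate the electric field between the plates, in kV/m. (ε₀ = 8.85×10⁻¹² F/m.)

E ≈ 89.4 kV/m

E = V/d = 678 / 7.58×10⁻³ = 8.94×10⁴ V/m.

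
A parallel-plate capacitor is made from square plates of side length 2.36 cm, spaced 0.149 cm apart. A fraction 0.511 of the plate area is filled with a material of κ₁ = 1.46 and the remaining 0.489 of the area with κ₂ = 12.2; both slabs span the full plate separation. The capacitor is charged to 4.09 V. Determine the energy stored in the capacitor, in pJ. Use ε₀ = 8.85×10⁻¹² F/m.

A = (2.36 cm)² = 5.57×10⁻⁴ m².
Side-by-side slabs ⇒ two capacitors in parallel, each spanning the full gap.
C₁ = κ₁ε₀A₁/d = 1.46 × 8.85×10⁻¹² × 2.85×10⁻⁴ / 1.49×10⁻³ = 2.47×10⁻¹² F.
C₂ = κ₂ε₀A₂/d = 12.2 × 8.85×10⁻¹² × 2.72×10⁻⁴ / 1.49×10⁻³ = 1.97×10⁻¹¹ F.
C = C₁ + C₂ = 2.22×10⁻¹¹ F.
U = ½CV² = ½ × 2.22×10⁻¹¹ × (4.09)² = 1.86×10⁻¹⁰ J.

186 pJ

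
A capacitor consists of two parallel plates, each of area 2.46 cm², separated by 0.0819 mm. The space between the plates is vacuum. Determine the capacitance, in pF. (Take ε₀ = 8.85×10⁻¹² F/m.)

C ≈ 26.6 pF

A = 2.46 cm² = 2.46×10⁻⁴ m².
C = ε₀A/d = 8.85×10⁻¹² × 2.46×10⁻⁴ / 8.19×10⁻⁵ = 2.66×10⁻¹¹ F.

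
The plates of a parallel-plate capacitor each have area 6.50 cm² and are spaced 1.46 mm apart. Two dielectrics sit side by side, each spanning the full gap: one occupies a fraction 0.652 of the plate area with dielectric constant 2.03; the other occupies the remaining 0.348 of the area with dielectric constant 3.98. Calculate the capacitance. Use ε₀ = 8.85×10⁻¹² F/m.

10.7 pF

A = 6.50 cm² = 6.50×10⁻⁴ m².
Side-by-side slabs ⇒ two capacitors in parallel, each spanning the full gap.
C₁ = κ₁ε₀A₁/d = 2.03 × 8.85×10⁻¹² × 4.24×10⁻⁴ / 1.46×10⁻³ = 5.21×10⁻¹² F.
C₂ = κ₂ε₀A₂/d = 3.98 × 8.85×10⁻¹² × 2.26×10⁻⁴ / 1.46×10⁻³ = 5.46×10⁻¹² F.
C = C₁ + C₂ = 1.07×10⁻¹¹ F.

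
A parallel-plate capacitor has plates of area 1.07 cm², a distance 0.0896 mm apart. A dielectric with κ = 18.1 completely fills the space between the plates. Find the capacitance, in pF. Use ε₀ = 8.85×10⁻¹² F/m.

A = 1.07 cm² = 1.07×10⁻⁴ m².
C = κε₀A/d = 18.1 × 8.85×10⁻¹² × 1.07×10⁻⁴ / 8.96×10⁻⁵ = 1.91×10⁻¹⁰ F.

C ≈ 191 pF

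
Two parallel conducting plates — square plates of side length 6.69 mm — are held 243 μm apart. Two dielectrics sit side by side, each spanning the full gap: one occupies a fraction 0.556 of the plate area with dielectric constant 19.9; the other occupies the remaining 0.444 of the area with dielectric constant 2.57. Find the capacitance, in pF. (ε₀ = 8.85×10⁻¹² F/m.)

C ≈ 19.9 pF

A = (6.69 mm)² = 4.48×10⁻⁵ m².
Side-by-side slabs ⇒ two capacitors in parallel, each spanning the full gap.
C₁ = κ₁ε₀A₁/d = 19.9 × 8.85×10⁻¹² × 2.49×10⁻⁵ / 2.43×10⁻⁴ = 1.80×10⁻¹¹ F.
C₂ = κ₂ε₀A₂/d = 2.57 × 8.85×10⁻¹² × 1.99×10⁻⁵ / 2.43×10⁻⁴ = 1.86×10⁻¹² F.
C = C₁ + C₂ = 1.99×10⁻¹¹ F.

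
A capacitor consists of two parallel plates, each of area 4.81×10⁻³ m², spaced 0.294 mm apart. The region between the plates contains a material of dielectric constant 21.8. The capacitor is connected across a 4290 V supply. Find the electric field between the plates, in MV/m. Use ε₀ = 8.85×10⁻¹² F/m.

E = V/d = 4290 / 2.94×10⁻⁴ = 1.46×10⁷ V/m.

14.6 MV/m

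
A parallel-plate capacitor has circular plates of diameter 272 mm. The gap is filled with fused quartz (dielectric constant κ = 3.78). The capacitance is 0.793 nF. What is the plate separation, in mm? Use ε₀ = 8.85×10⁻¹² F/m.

2.45 mm

A = π(272/2 mm)² = 5.81×10⁻² m².
d = κε₀A/C = 3.78 × 8.85×10⁻¹² × 5.81×10⁻² / 7.93×10⁻¹⁰ = 2.45×10⁻³ m.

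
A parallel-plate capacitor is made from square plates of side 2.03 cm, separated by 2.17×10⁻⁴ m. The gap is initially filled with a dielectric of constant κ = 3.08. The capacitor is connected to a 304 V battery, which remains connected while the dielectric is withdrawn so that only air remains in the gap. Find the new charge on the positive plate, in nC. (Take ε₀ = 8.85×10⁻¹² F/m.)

Q ≈ 5.11 nC

A = (2.03 cm)² = 4.12×10⁻⁴ m².
Initially C₁ = κε₀A/d = 3.08 × 8.85×10⁻¹² × 4.12×10⁻⁴ / 2.17×10⁻⁴ = 5.18×10⁻¹¹ F.
Q₁ = 1.57×10⁻⁸ C.
Battery connected ⇒ V is held fixed. C₂ = 0.325 C₁ and Q = CV, so Q₂/Q₁ = C₂/C₁ = 0.325.
Q₂ = 0.325 × 1.57×10⁻⁸ = 5.11×10⁻⁹ C.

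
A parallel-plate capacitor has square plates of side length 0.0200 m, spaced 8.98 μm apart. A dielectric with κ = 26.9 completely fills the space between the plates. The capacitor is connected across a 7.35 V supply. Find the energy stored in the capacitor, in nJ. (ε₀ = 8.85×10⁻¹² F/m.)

A = (0.0200 m)² = 4.00×10⁻⁴ m².
C = κε₀A/d = 26.9 × 8.85×10⁻¹² × 4.00×10⁻⁴ / 8.98×10⁻⁶ = 1.06×10⁻⁸ F.
U = ½CV² = ½ × 1.06×10⁻⁸ × (7.35)² = 2.86×10⁻⁷ J.

286 nJ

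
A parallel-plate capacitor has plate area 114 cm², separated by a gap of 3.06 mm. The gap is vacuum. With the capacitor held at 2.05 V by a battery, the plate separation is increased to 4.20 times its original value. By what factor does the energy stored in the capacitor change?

U₂/U₁ ≈ 0.238

Battery connected ⇒ V is held fixed.
C₂ = 0.238 C₁ and U = ½CV², so U₂/U₁ = C₂/C₁ = 0.238.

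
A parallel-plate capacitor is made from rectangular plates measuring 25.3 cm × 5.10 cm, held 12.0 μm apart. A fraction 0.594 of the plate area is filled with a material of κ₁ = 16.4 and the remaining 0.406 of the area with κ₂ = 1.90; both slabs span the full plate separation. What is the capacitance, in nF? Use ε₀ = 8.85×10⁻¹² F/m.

C ≈ 100 nF

A = 25.3 × 5.10 cm² = 1.29×10⁻² m².
Side-by-side slabs ⇒ two capacitors in parallel, each spanning the full gap.
C₁ = κ₁ε₀A₁/d = 16.4 × 8.85×10⁻¹² × 7.66×10⁻³ / 1.20×10⁻⁵ = 9.27×10⁻⁸ F.
C₂ = κ₂ε₀A₂/d = 1.90 × 8.85×10⁻¹² × 5.24×10⁻³ / 1.20×10⁻⁵ = 7.34×10⁻⁹ F.
C = C₁ + C₂ = 1.00×10⁻⁷ F.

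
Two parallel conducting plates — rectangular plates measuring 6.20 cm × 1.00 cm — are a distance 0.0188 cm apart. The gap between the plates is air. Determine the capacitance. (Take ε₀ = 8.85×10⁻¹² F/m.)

C ≈ 29.2 pF

A = 6.20 × 1.00 cm² = 6.20×10⁻⁴ m².
C = ε₀A/d = 8.85×10⁻¹² × 6.20×10⁻⁴ / 1.88×10⁻⁴ = 2.92×10⁻¹¹ F.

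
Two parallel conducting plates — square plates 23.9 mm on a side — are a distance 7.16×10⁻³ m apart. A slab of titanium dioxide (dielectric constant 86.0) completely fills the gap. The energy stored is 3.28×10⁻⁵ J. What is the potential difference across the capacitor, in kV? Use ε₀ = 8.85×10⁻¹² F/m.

V ≈ 1.04 kV

A = (23.9 mm)² = 5.71×10⁻⁴ m².
C = κε₀A/d = 86.0 × 8.85×10⁻¹² × 5.71×10⁻⁴ / 7.16×10⁻³ = 6.07×10⁻¹¹ F.
V = √(2U/C) = √(2 × 3.28×10⁻⁵ / 6.07×10⁻¹¹) = 1.04×10³ V.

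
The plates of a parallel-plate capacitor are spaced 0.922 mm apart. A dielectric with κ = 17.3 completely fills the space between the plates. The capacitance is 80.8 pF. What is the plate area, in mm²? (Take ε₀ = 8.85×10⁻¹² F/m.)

A = Cd/(κε₀) = 8.08×10⁻¹¹ × 9.22×10⁻⁴ / (17.3 × 8.85×10⁻¹²) = 4.87×10⁻⁴ m².

A ≈ 487 mm²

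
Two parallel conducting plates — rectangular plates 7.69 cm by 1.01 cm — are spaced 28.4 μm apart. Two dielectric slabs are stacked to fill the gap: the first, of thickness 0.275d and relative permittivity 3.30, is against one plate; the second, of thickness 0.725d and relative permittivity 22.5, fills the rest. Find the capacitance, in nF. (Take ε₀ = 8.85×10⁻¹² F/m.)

A = 7.69 × 1.01 cm² = 7.77×10⁻⁴ m².
Stacked slabs ⇒ two capacitors in series, each with the full plate area.
C₁ = κ₁ε₀A/d₁ = 3.30 × 8.85×10⁻¹² × 7.77×10⁻⁴ / 7.81×10⁻⁶ = 2.90×10⁻⁹ F.
C₂ = κ₂ε₀A/d₂ = 22.5 × 8.85×10⁻¹² × 7.77×10⁻⁴ / 2.06×10⁻⁵ = 7.51×10⁻⁹ F.
C = (1/C₁ + 1/C₂)⁻¹ = 2.09×10⁻⁹ F.

C ≈ 2.09 nF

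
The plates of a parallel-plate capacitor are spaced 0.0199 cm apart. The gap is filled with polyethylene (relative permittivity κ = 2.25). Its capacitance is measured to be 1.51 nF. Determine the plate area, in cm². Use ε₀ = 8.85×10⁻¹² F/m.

A ≈ 151 cm²

A = Cd/(κε₀) = 1.51×10⁻⁹ × 1.99×10⁻⁴ / (2.25 × 8.85×10⁻¹²) = 1.51×10⁻² m².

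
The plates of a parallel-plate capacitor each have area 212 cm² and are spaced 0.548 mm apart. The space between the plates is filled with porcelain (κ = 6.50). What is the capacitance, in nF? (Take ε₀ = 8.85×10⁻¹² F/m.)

A = 212 cm² = 2.12×10⁻² m².
C = κε₀A/d = 6.50 × 8.85×10⁻¹² × 2.12×10⁻² / 5.48×10⁻⁴ = 2.23×10⁻⁹ F.

2.23 nF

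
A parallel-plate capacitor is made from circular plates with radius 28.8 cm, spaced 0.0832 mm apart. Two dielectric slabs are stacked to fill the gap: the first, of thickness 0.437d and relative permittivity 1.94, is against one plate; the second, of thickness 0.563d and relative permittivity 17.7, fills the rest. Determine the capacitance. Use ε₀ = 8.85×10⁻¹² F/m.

C ≈ 108 nF

A = π(28.8 cm)² = 0.261 m².
Stacked slabs ⇒ two capacitors in series, each with the full plate area.
C₁ = κ₁ε₀A/d₁ = 1.94 × 8.85×10⁻¹² × 0.261 / 3.64×10⁻⁵ = 1.23×10⁻⁷ F.
C₂ = κ₂ε₀A/d₂ = 17.7 × 8.85×10⁻¹² × 0.261 / 4.68×10⁻⁵ = 8.71×10⁻⁷ F.
C = (1/C₁ + 1/C₂)⁻¹ = 1.08×10⁻⁷ F.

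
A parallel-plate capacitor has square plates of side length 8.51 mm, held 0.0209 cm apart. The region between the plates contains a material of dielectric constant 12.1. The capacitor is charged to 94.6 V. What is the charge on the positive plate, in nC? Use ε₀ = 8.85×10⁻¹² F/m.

A = (8.51 mm)² = 7.24×10⁻⁵ m².
C = κε₀A/d = 12.1 × 8.85×10⁻¹² × 7.24×10⁻⁵ / 2.09×10⁻⁴ = 3.71×10⁻¹¹ F.
Q = CV = 3.71×10⁻¹¹ × 94.6 = 3.51×10⁻⁹ C.

3.51 nC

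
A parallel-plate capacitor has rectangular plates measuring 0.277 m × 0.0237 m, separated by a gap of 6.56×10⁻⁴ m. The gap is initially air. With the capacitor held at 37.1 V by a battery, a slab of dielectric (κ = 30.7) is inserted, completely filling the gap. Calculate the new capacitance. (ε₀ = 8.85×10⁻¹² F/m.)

A = 0.277 × 0.0237 m² = 6.56×10⁻³ m².
Initially C₁ = ε₀A/d = 8.85×10⁻¹² × 6.56×10⁻³ / 6.56×10⁻⁴ = 8.86×10⁻¹¹ F.
C = κε₀A/d scales with κ, so C₂/C₁ = κ = 30.7.
C₂ = 30.7 × 8.86×10⁻¹¹ = 2.72×10⁻⁹ F.

C ≈ 2.72 nF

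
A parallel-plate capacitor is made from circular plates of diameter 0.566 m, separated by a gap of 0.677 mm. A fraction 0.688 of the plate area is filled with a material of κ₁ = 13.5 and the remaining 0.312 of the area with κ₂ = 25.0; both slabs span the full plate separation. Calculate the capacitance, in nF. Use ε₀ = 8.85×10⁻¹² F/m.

A = π(0.566/2 m)² = 0.252 m².
Side-by-side slabs ⇒ two capacitors in parallel, each spanning the full gap.
C₁ = κ₁ε₀A₁/d = 13.5 × 8.85×10⁻¹² × 0.173 / 6.77×10⁻⁴ = 3.05×10⁻⁸ F.
C₂ = κ₂ε₀A₂/d = 25.0 × 8.85×10⁻¹² × 7.85×10⁻² / 6.77×10⁻⁴ = 2.57×10⁻⁸ F.
C = C₁ + C₂ = 5.62×10⁻⁸ F.

56.2 nF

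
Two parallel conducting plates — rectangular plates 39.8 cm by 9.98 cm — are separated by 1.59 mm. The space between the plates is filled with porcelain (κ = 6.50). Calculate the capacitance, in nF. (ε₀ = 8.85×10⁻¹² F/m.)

1.44 nF

A = 39.8 × 9.98 cm² = 3.97×10⁻² m².
C = κε₀A/d = 6.50 × 8.85×10⁻¹² × 3.97×10⁻² / 1.59×10⁻³ = 1.44×10⁻⁹ F.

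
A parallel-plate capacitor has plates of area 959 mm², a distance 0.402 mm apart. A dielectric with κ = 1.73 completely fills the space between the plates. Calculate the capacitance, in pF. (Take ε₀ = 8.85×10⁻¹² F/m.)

A = 959 mm² = 9.59×10⁻⁴ m².
C = κε₀A/d = 1.73 × 8.85×10⁻¹² × 9.59×10⁻⁴ / 4.02×10⁻⁴ = 3.65×10⁻¹¹ F.

C ≈ 36.5 pF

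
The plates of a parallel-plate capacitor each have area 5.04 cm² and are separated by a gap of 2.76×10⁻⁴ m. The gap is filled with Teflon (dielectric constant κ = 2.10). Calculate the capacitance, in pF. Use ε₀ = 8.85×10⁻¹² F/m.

A = 5.04 cm² = 5.04×10⁻⁴ m².
C = κε₀A/d = 2.10 × 8.85×10⁻¹² × 5.04×10⁻⁴ / 2.76×10⁻⁴ = 3.39×10⁻¹¹ F.

33.9 pF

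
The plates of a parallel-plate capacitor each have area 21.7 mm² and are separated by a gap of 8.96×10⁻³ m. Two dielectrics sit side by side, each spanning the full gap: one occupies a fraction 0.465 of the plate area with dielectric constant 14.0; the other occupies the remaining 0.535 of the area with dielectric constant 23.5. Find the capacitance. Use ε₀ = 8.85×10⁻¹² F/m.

A = 21.7 mm² = 2.17×10⁻⁵ m².
Side-by-side slabs ⇒ two capacitors in parallel, each spanning the full gap.
C₁ = κ₁ε₀A₁/d = 14.0 × 8.85×10⁻¹² × 1.01×10⁻⁵ / 8.96×10⁻³ = 1.40×10⁻¹³ F.
C₂ = κ₂ε₀A₂/d = 23.5 × 8.85×10⁻¹² × 1.16×10⁻⁵ / 8.96×10⁻³ = 2.69×10⁻¹³ F.
C = C₁ + C₂ = 4.09×10⁻¹³ F.

4.09×10⁻¹³ F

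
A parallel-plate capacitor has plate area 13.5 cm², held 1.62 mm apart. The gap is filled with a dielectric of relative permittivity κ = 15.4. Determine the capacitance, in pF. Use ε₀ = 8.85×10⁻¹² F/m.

A = 13.5 cm² = 1.35×10⁻³ m².
C = κε₀A/d = 15.4 × 8.85×10⁻¹² × 1.35×10⁻³ / 1.62×10⁻³ = 1.14×10⁻¹⁰ F.

C ≈ 114 pF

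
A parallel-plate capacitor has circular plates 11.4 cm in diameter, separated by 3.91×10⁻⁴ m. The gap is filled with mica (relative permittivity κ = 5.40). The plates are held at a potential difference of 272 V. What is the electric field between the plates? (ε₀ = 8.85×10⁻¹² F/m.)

E ≈ 0.696 MV/m

E = V/d = 272 / 3.91×10⁻⁴ = 6.96×10⁵ V/m.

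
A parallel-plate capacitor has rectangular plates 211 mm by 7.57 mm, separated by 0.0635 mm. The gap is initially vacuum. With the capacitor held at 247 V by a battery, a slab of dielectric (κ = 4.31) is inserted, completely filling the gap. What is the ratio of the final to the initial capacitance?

C = κε₀A/d scales with κ, so C₂/C₁ = κ = 4.31.

C₂/C₁ ≈ 4.31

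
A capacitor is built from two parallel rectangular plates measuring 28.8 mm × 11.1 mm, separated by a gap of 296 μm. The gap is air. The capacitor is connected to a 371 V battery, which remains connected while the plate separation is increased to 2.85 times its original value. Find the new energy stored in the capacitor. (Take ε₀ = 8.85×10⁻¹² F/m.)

A = 28.8 × 11.1 mm² = 3.20×10⁻⁴ m².
Initially C₁ = ε₀A/d = 8.85×10⁻¹² × 3.20×10⁻⁴ / 2.96×10⁻⁴ = 9.56×10⁻¹² F.
U₁ = 6.58×10⁻⁷ J.
Battery connected ⇒ V is held fixed. C₂ = 0.351 C₁ and U = ½CV², so U₂/U₁ = C₂/C₁ = 0.351.
U₂ = 0.351 × 6.58×10⁻⁷ = 2.31×10⁻⁷ J.

231 nJ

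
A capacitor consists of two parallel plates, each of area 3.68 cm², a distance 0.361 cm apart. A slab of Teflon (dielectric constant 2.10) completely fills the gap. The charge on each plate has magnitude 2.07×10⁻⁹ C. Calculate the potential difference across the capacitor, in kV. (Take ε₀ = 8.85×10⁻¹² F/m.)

V ≈ 1.09 kV

A = 3.68 cm² = 3.68×10⁻⁴ m².
C = κε₀A/d = 2.10 × 8.85×10⁻¹² × 3.68×10⁻⁴ / 3.61×10⁻³ = 1.89×10⁻¹² F.
V = Q/C = 2.07×10⁻⁹ / 1.89×10⁻¹² = 1.09×10³ V.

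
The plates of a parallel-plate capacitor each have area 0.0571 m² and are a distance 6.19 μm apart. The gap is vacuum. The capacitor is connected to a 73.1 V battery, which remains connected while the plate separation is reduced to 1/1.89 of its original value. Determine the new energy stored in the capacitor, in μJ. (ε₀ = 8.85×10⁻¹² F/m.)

U ≈ 412 μJ

Initially C₁ = ε₀A/d = 8.85×10⁻¹² × 5.71×10⁻² / 6.19×10⁻⁶ = 8.16×10⁻⁸ F.
U₁ = 2.18×10⁻⁴ J.
Battery connected ⇒ V is held fixed. C₂ = 1.89 C₁ and U = ½CV², so U₂/U₁ = C₂/C₁ = 1.89.
U₂ = 1.89 × 2.18×10⁻⁴ = 4.12×10⁻⁴ J.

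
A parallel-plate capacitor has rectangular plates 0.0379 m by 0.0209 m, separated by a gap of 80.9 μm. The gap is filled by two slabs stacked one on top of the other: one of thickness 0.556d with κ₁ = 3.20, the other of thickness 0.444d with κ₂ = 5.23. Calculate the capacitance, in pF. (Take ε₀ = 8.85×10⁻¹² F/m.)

A = 0.0379 × 0.0209 m² = 7.92×10⁻⁴ m².
Stacked slabs ⇒ two capacitors in series, each with the full plate area.
C₁ = κ₁ε₀A/d₁ = 3.20 × 8.85×10⁻¹² × 7.92×10⁻⁴ / 4.50×10⁻⁵ = 4.99×10⁻¹⁰ F.
C₂ = κ₂ε₀A/d₂ = 5.23 × 8.85×10⁻¹² × 7.92×10⁻⁴ / 3.59×10⁻⁵ = 1.02×10⁻⁹ F.
C = (1/C₁ + 1/C₂)⁻¹ = 3.35×10⁻¹⁰ F.

C ≈ 335 pF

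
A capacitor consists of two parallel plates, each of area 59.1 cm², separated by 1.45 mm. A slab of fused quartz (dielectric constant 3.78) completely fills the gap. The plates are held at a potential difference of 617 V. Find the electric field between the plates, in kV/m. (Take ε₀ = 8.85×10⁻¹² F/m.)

426 kV/m

E = V/d = 617 / 1.45×10⁻³ = 4.26×10⁵ V/m.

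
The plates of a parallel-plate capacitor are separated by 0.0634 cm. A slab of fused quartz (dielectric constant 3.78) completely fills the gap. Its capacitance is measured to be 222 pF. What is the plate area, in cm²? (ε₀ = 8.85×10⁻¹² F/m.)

A ≈ 42.1 cm²

A = Cd/(κε₀) = 2.22×10⁻¹⁰ × 6.34×10⁻⁴ / (3.78 × 8.85×10⁻¹²) = 4.21×10⁻³ m².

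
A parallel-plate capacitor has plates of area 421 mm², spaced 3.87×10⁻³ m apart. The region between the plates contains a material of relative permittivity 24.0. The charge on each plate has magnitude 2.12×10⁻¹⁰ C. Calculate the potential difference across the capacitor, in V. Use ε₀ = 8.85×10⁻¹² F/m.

9.18 V

A = 421 mm² = 4.21×10⁻⁴ m².
C = κε₀A/d = 24.0 × 8.85×10⁻¹² × 4.21×10⁻⁴ / 3.87×10⁻³ = 2.31×10⁻¹¹ F.
V = Q/C = 2.12×10⁻¹⁰ / 2.31×10⁻¹¹ = 9.18 V.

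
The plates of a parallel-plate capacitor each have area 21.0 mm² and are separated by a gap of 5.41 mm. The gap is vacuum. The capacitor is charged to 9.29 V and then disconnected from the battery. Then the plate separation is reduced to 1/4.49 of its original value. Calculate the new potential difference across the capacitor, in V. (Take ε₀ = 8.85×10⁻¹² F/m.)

2.07 V

A = 21.0 mm² = 2.10×10⁻⁵ m².
Initially C₁ = ε₀A/d = 8.85×10⁻¹² × 2.10×10⁻⁵ / 5.41×10⁻³ = 3.44×10⁻¹⁴ F.
V₁ = 9.29 V.
Isolated ⇒ Q is held fixed. C₂ = 4.49 C₁ and V = Q/C, so V₂/V₁ = C₁/C₂ = 0.223.
V₂ = 0.223 × 9.29 = 2.07 V.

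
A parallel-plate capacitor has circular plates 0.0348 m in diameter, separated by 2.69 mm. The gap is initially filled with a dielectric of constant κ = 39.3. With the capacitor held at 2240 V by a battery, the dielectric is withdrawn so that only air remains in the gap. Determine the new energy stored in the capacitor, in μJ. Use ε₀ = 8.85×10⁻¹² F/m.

U ≈ 7.85 μJ

A = π(0.0348/2 m)² = 9.51×10⁻⁴ m².
Initially C₁ = κε₀A/d = 39.3 × 8.85×10⁻¹² × 9.51×10⁻⁴ / 2.69×10⁻³ = 1.23×10⁻¹⁰ F.
U₁ = 3.09×10⁻⁴ J.
Battery connected ⇒ V is held fixed. C₂ = 0.0254 C₁ and U = ½CV², so U₂/U₁ = C₂/C₁ = 0.0254.
U₂ = 0.0254 × 3.09×10⁻⁴ = 7.85×10⁻⁶ J.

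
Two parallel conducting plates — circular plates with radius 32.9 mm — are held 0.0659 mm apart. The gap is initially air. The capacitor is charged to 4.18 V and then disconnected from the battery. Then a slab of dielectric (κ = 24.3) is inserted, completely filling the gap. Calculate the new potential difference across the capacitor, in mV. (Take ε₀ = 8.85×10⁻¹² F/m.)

A = π(32.9 mm)² = 3.40×10⁻³ m².
Initially C₁ = ε₀A/d = 8.85×10⁻¹² × 3.40×10⁻³ / 6.59×10⁻⁵ = 4.57×10⁻¹⁰ F.
V₁ = 4.18 V.
Isolated ⇒ Q is held fixed. C₂ = 24.3 C₁ and V = Q/C, so V₂/V₁ = C₁/C₂ = 0.0412.
V₂ = 0.0412 × 4.18 = 0.172 V.

V ≈ 172 mV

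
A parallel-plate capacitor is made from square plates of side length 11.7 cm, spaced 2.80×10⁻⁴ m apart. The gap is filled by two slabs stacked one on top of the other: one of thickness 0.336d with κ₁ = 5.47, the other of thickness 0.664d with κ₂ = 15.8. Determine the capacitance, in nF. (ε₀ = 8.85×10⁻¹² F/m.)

A = (11.7 cm)² = 1.37×10⁻² m².
Stacked slabs ⇒ two capacitors in series, each with the full plate area.
C₁ = κ₁ε₀A/d₁ = 5.47 × 8.85×10⁻¹² × 1.37×10⁻² / 9.41×10⁻⁵ = 7.04×10⁻⁹ F.
C₂ = κ₂ε₀A/d₂ = 15.8 × 8.85×10⁻¹² × 1.37×10⁻² / 1.86×10⁻⁴ = 1.03×10⁻⁸ F.
C = (1/C₁ + 1/C₂)⁻¹ = 4.18×10⁻⁹ F.

4.18 nF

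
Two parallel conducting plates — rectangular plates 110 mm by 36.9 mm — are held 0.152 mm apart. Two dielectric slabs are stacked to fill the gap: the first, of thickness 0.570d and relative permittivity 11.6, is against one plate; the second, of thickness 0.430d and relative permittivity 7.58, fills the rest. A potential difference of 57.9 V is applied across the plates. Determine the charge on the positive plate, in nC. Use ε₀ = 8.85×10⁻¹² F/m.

129 nC

A = 110 × 36.9 mm² = 4.06×10⁻³ m².
Stacked slabs ⇒ two capacitors in series, each with the full plate area.
C₁ = κ₁ε₀A/d₁ = 11.6 × 8.85×10⁻¹² × 4.06×10⁻³ / 8.66×10⁻⁵ = 4.81×10⁻⁹ F.
C₂ = κ₂ε₀A/d₂ = 7.58 × 8.85×10⁻¹² × 4.06×10⁻³ / 6.54×10⁻⁵ = 4.17×10⁻⁹ F.
C = (1/C₁ + 1/C₂)⁻¹ = 2.23×10⁻⁹ F.
Q = CV = 2.23×10⁻⁹ × 57.9 = 1.29×10⁻⁷ C.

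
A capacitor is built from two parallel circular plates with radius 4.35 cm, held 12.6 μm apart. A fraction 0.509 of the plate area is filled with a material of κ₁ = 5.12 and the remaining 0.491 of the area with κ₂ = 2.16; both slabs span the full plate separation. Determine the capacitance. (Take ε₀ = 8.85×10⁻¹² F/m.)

C ≈ 15.3 nF

A = π(4.35 cm)² = 5.94×10⁻³ m².
Side-by-side slabs ⇒ two capacitors in parallel, each spanning the full gap.
C₁ = κ₁ε₀A₁/d = 5.12 × 8.85×10⁻¹² × 3.03×10⁻³ / 1.26×10⁻⁵ = 1.09×10⁻⁸ F.
C₂ = κ₂ε₀A₂/d = 2.16 × 8.85×10⁻¹² × 2.92×10⁻³ / 1.26×10⁻⁵ = 4.43×10⁻⁹ F.
C = C₁ + C₂ = 1.53×10⁻⁸ F.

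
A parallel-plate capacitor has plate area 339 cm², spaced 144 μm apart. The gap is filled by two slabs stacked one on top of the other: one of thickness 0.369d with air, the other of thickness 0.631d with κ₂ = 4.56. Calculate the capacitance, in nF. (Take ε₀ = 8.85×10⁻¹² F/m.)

C ≈ 4.11 nF

A = 339 cm² = 3.39×10⁻² m².
Stacked slabs ⇒ two capacitors in series, each with the full plate area.
C₁ = κ₁ε₀A/d₁ = 1.00 × 8.85×10⁻¹² × 3.39×10⁻² / 5.31×10⁻⁵ = 5.65×10⁻⁹ F.
C₂ = κ₂ε₀A/d₂ = 4.56 × 8.85×10⁻¹² × 3.39×10⁻² / 9.09×10⁻⁵ = 1.51×10⁻⁸ F.
C = (1/C₁ + 1/C₂)⁻¹ = 4.11×10⁻⁹ F.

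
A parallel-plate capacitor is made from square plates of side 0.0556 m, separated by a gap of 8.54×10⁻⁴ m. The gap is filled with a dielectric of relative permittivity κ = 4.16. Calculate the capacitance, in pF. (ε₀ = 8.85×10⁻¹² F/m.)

A = (0.0556 m)² = 3.09×10⁻³ m².
C = κε₀A/d = 4.16 × 8.85×10⁻¹² × 3.09×10⁻³ / 8.54×10⁻⁴ = 1.33×10⁻¹⁰ F.

C ≈ 133 pF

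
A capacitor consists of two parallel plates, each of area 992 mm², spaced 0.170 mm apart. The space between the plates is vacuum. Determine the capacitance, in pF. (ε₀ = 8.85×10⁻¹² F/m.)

A = 992 mm² = 9.92×10⁻⁴ m².
C = ε₀A/d = 8.85×10⁻¹² × 9.92×10⁻⁴ / 1.70×10⁻⁴ = 5.16×10⁻¹¹ F.

C ≈ 51.6 pF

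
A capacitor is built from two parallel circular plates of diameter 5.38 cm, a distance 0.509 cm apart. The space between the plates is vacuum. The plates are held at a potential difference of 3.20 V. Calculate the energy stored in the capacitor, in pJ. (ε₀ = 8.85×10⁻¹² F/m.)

A = π(5.38/2 cm)² = 2.27×10⁻³ m².
C = ε₀A/d = 8.85×10⁻¹² × 2.27×10⁻³ / 5.09×10⁻³ = 3.95×10⁻¹² F.
U = ½CV² = ½ × 3.95×10⁻¹² × (3.20)² = 2.02×10⁻¹¹ J.

U ≈ 20.2 pJ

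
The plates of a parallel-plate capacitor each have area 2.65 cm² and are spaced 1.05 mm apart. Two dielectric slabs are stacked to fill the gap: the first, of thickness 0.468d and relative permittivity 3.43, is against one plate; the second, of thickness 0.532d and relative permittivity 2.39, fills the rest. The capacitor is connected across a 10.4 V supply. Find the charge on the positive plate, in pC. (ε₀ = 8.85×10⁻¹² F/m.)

64.7 pC

A = 2.65 cm² = 2.65×10⁻⁴ m².
Stacked slabs ⇒ two capacitors in series, each with the full plate area.
C₁ = κ₁ε₀A/d₁ = 3.43 × 8.85×10⁻¹² × 2.65×10⁻⁴ / 4.91×10⁻⁴ = 1.64×10⁻¹¹ F.
C₂ = κ₂ε₀A/d₂ = 2.39 × 8.85×10⁻¹² × 2.65×10⁻⁴ / 5.59×10⁻⁴ = 1.00×10⁻¹¹ F.
C = (1/C₁ + 1/C₂)⁻¹ = 6.22×10⁻¹² F.
Q = CV = 6.22×10⁻¹² × 10.4 = 6.47×10⁻¹¹ C.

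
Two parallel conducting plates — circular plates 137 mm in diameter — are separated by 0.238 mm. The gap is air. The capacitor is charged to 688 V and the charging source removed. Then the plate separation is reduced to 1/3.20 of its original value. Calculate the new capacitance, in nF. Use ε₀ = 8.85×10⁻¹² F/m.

C ≈ 1.75 nF

A = π(137/2 mm)² = 1.47×10⁻² m².
Initially C₁ = ε₀A/d = 8.85×10⁻¹² × 1.47×10⁻² / 2.38×10⁻⁴ = 5.48×10⁻¹⁰ F.
C = ε₀A/d scales as 1/d, so C₂/C₁ = d₁/d₂ = 3.20.
C₂ = 3.20 × 5.48×10⁻¹⁰ = 1.75×10⁻⁹ F.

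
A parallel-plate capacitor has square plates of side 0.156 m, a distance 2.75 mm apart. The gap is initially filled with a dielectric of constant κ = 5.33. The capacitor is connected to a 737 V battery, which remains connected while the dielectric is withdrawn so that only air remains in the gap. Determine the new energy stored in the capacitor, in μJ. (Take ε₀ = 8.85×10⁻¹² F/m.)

A = (0.156 m)² = 2.43×10⁻² m².
Initially C₁ = κε₀A/d = 5.33 × 8.85×10⁻¹² × 2.43×10⁻² / 2.75×10⁻³ = 4.17×10⁻¹⁰ F.
U₁ = 1.13×10⁻⁴ J.
Battery connected ⇒ V is held fixed. C₂ = 0.188 C₁ and U = ½CV², so U₂/U₁ = C₂/C₁ = 0.188.
U₂ = 0.188 × 1.13×10⁻⁴ = 2.13×10⁻⁵ J.

U ≈ 21.3 μJ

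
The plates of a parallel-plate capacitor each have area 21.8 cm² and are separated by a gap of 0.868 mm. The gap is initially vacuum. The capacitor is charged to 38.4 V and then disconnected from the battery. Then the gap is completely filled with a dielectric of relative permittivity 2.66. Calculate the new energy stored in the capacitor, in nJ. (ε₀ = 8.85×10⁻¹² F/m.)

6.16 nJ

A = 21.8 cm² = 2.18×10⁻³ m².
Initially C₁ = ε₀A/d = 8.85×10⁻¹² × 2.18×10⁻³ / 8.68×10⁻⁴ = 2.22×10⁻¹¹ F.
U₁ = 1.64×10⁻⁸ J.
Isolated ⇒ Q is held fixed. C₂ = 2.66 C₁ and U = Q²/(2C), so U₂/U₁ = C₁/C₂ = 0.376.
U₂ = 0.376 × 1.64×10⁻⁸ = 6.16×10⁻⁹ J.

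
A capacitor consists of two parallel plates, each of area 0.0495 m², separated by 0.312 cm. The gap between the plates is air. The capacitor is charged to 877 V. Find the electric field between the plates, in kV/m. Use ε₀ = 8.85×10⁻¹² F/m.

E = V/d = 877 / 3.12×10⁻³ = 2.81×10⁵ V/m.

281 kV/m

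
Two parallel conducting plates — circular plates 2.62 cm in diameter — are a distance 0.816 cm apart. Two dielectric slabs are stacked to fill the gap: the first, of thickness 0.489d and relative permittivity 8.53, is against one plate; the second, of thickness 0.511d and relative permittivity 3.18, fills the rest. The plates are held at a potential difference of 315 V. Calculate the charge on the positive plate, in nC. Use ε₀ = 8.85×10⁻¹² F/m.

A = π(2.62/2 cm)² = 5.39×10⁻⁴ m².
Stacked slabs ⇒ two capacitors in series, each with the full plate area.
C₁ = κ₁ε₀A/d₁ = 8.53 × 8.85×10⁻¹² × 5.39×10⁻⁴ / 3.99×10⁻³ = 1.02×10⁻¹¹ F.
C₂ = κ₂ε₀A/d₂ = 3.18 × 8.85×10⁻¹² × 5.39×10⁻⁴ / 4.17×10⁻³ = 3.64×10⁻¹² F.
C = (1/C₁ + 1/C₂)⁻¹ = 2.68×10⁻¹² F.
Q = CV = 2.68×10⁻¹² × 315 = 8.45×10⁻¹⁰ C.

0.845 nC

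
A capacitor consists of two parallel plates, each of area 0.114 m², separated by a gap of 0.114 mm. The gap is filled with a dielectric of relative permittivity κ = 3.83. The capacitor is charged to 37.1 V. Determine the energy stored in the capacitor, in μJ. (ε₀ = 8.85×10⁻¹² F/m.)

C = κε₀A/d = 3.83 × 8.85×10⁻¹² × 0.114 / 1.14×10⁻⁴ = 3.39×10⁻⁸ F.
U = ½CV² = ½ × 3.39×10⁻⁸ × (37.1)² = 2.33×10⁻⁵ J.

23.3 μJ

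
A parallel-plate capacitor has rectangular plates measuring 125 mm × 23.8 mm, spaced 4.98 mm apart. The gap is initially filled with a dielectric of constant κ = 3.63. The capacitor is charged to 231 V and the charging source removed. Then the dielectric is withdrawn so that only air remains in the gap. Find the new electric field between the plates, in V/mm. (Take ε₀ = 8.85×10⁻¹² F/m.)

E ≈ 168 V/mm

A = 125 × 23.8 mm² = 2.98×10⁻³ m².
Initially C₁ = κε₀A/d = 3.63 × 8.85×10⁻¹² × 2.98×10⁻³ / 4.98×10⁻³ = 1.92×10⁻¹¹ F.
E₁ = 4.64×10⁴ V/m.
Isolated ⇒ Q is held fixed. V₂ = Q/C₂ = V₁/0.275; E = V/d, so E₂/E₁ = (V₂/V₁)(d₁/d₂) = 3.63.
E₂ = 3.63 × 4.64×10⁴ = 1.68×10⁵ V/m.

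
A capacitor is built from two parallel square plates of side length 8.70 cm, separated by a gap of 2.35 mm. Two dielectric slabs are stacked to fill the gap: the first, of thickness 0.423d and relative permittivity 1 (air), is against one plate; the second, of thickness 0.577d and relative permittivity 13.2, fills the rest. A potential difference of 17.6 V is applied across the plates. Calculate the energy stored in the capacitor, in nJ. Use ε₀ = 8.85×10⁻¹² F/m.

A = (8.70 cm)² = 7.57×10⁻³ m².
Stacked slabs ⇒ two capacitors in series, each with the full plate area.
C₁ = κ₁ε₀A/d₁ = 1.00 × 8.85×10⁻¹² × 7.57×10⁻³ / 9.94×10⁻⁴ = 6.74×10⁻¹¹ F.
C₂ = κ₂ε₀A/d₂ = 13.2 × 8.85×10⁻¹² × 7.57×10⁻³ / 1.36×10⁻³ = 6.52×10⁻¹⁰ F.
C = (1/C₁ + 1/C₂)⁻¹ = 6.11×10⁻¹¹ F.
U = ½CV² = ½ × 6.11×10⁻¹¹ × (17.6)² = 9.46×10⁻⁹ J.

9.46 nJ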